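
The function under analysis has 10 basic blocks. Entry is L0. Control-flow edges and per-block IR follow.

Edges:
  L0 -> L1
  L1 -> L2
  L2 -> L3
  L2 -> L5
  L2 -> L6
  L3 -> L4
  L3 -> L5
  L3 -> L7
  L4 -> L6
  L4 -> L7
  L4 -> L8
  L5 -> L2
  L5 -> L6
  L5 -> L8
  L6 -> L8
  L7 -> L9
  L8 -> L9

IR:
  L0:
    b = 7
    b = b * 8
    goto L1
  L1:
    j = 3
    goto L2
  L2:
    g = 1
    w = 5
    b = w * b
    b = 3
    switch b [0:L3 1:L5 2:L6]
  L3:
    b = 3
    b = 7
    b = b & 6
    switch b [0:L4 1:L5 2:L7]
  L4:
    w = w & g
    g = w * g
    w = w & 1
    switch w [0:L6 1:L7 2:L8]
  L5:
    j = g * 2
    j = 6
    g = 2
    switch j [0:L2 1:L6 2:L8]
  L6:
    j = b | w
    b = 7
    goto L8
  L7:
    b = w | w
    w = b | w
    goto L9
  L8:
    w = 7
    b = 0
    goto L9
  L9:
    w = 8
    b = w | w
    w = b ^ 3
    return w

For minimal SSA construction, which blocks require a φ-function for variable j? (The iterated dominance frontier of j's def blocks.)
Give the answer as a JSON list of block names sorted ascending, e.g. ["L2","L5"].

Answer: ["L2", "L6", "L8", "L9"]

Working:
idom tree: L1←L0 L2←L1 L3←L2 L4←L3 L5←L2 L6←L2 L7←L3 L8←L2 L9←L2
Dom∩ at merges:
  L2: preds {L1,L5}: {L0,L1} ∩ {L0,L1,L2,L5} = {L0,L1}; idom=L1
  L5: preds {L2,L3}: {L0,L1,L2} ∩ {L0,L1,L2,L3} = {L0,L1,L2}; idom=L2
  L6: preds {L2,L4,L5}: {L0,L1,L2} ∩ {L0,L1,L2,L3,L4} ∩ {L0,L1,L2,L5} = {L0,L1,L2}; idom=L2
  L7: preds {L3,L4}: {L0,L1,L2,L3} ∩ {L0,L1,L2,L3,L4} = {L0,L1,L2,L3}; idom=L3
  L8: preds {L4,L5,L6}: {L0,L1,L2,L3,L4} ∩ {L0,L1,L2,L5} ∩ {L0,L1,L2,L6} = {L0,L1,L2}; idom=L2
  L9: preds {L7,L8}: {L0,L1,L2,L3,L7} ∩ {L0,L1,L2,L8} = {L0,L1,L2}; idom=L2

Frontier:
  L2←L1: walk · to L1
  L2←L5: walk L5→L2 to L1
  L5←L2: walk · to L2
  L5←L3: walk L3 to L2
  L6←L2: walk · to L2
  L6←L4: walk L4→L3 to L2
  L6←L5: walk L5 to L2
  L7←L3: walk · to L3
  L7←L4: walk L4 to L3
  L8←L4: walk L4→L3 to L2
  L8←L5: walk L5 to L2
  L8←L6: walk L6 to L2
  L9←L7: walk L7→L3 to L2
  L9←L8: walk L8 to L2
  L0 → ∅
  L1 → ∅
  L2 → {L2}
  L3 → {L5,L6,L8,L9}
  L4 → {L6,L7,L8}
  L5 → {L2,L6,L8}
  L6 → {L8}
  L7 → {L9}
  L8 → {L9}
  L9 → ∅

φ for j: defs {L1,L5,L6}
  DF⁺ = {L2,L6,L8,L9}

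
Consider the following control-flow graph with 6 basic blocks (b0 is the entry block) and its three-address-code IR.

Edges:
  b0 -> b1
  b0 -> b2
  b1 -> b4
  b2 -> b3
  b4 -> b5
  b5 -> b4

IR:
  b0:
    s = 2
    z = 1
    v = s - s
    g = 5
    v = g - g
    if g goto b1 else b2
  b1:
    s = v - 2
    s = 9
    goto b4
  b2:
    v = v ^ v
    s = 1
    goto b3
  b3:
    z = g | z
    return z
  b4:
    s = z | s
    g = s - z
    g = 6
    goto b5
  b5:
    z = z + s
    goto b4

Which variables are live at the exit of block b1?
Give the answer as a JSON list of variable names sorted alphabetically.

Block summaries:
  b0: {g,s,v,z} / ∅
  b1: {s} / {v}
  b2: {s,v} / {v}
  b3: {z} / {g,z}
  b4: {g,s} / {s,z}
  b5: {z} / {s,z}

Live sets:
  b0 li=∅ lo={g,v,z}
  b1 li={v,z} lo={s,z}
  b2 li={g,v,z} lo={g,z}
  b3 li={g,z} lo=∅
  b4 li={s,z} lo={s,z}
  b5 li={s,z} lo={s,z}

live-out(b1) = ["s", "z"]

Answer: ["s", "z"]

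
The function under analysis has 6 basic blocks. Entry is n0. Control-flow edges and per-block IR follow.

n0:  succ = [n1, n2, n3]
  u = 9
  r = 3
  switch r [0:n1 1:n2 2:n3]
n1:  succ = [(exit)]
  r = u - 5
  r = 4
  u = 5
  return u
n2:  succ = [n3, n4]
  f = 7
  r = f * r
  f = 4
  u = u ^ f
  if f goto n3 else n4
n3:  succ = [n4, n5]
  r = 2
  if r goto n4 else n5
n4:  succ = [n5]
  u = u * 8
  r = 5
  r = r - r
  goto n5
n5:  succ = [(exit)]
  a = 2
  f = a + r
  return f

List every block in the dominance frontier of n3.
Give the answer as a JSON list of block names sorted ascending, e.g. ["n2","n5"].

Answer: ["n4", "n5"]

Derivation:
idom tree: n1←n0 n2←n0 n3←n0 n4←n0 n5←n0
Join-block Dom:
  n3: preds {n0,n2}: {n0} ∩ {n0,n2} = {n0}; idom=n0
  n4: preds {n2,n3}: {n0,n2} ∩ {n0,n3} = {n0}; idom=n0
  n5: preds {n3,n4}: {n0,n3} ∩ {n0,n4} = {n0}; idom=n0

DF walk-up:
  n3←n0: walk · to n0
  n3←n2: walk n2 to n0
  n4←n2: walk n2 to n0
  n4←n3: walk n3 to n0
  n5←n3: walk n3 to n0
  n5←n4: walk n4 to n0
  n0: DF=∅
  n1: DF=∅
  n2: DF={n3,n4}
  n3: DF={n4,n5}
  n4: DF={n5}
  n5: DF=∅

DF(n3) = ["n4", "n5"]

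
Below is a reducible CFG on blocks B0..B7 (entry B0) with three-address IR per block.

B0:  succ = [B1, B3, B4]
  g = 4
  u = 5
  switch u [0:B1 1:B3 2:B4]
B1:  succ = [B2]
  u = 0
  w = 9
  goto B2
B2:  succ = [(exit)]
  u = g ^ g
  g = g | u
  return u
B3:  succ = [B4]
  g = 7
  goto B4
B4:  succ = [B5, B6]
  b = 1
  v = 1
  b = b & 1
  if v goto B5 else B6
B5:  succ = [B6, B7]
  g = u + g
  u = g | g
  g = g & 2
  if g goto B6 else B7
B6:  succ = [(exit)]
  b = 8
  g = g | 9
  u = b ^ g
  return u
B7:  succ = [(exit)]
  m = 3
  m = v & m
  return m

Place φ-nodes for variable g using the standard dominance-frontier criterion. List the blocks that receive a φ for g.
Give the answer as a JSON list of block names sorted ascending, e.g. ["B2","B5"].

Answer: ["B4", "B6"]

Derivation:
idom tree: B1←B0 B2←B1 B3←B0 B4←B0 B5←B4 B6←B4 B7←B5
Join-block Dom:
  B4: preds {B0,B3}: {B0} ∩ {B0,B3} = {B0}; idom=B0
  B6: preds {B4,B5}: {B0,B4} ∩ {B0,B4,B5} = {B0,B4}; idom=B4

DF derivation:
  join B4 pred B0: · stop@B0
  join B4 pred B3: B3 stop@B0
  join B6 pred B4: · stop@B4
  join B6 pred B5: B5 stop@B4
  B0: DF=∅
  B1: DF=∅
  B2: DF=∅
  B3: DF={B4}
  B4: DF=∅
  B5: DF={B6}
  B6: DF=∅
  B7: DF=∅

φ for g: defs {B0,B2,B3,B5,B6}
  DF⁺ = {B4,B6}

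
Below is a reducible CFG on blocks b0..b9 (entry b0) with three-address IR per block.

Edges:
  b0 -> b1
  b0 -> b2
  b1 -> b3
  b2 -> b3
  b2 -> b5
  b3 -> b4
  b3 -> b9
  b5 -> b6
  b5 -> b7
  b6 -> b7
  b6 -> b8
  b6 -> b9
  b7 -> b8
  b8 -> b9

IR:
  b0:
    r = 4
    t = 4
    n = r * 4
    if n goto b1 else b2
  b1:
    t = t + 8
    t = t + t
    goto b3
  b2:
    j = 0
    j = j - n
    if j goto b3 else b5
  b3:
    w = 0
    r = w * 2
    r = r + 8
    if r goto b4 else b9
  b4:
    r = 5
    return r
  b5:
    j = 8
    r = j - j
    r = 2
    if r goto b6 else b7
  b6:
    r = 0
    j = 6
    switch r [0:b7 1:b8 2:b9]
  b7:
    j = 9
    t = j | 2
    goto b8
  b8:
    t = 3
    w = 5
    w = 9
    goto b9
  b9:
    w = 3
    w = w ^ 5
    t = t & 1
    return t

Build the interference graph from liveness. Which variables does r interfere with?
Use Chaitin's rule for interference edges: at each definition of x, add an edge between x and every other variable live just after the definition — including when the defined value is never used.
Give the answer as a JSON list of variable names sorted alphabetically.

Answer: ["j", "t"]

Working:
Block summaries:
  b0: def={n,r,t} ue=∅
  b1: def={t} ue={t}
  b2: def={j} ue={n}
  b3: def={r,w} ue=∅
  b4: def={r} ue=∅
  b5: def={j,r} ue=∅
  b6: def={j,r} ue=∅
  b7: def={j,t} ue=∅
  b8: def={t,w} ue=∅
  b9: def={t,w} ue={t}

Live sets:
  b0 li=∅ lo={n,t}
  b1 li={t} lo={t}
  b2 li={n,t} lo={t}
  b3 li={t} lo={t}
  b4 li=∅ lo=∅
  b5 li={t} lo={t}
  b6 li={t} lo={t}
  b7 li=∅ lo=∅
  b8 li=∅ lo={t}
  b9 li={t} lo=∅

Conflict graph:
  j↔{n,r,t}
  n↔{j,t}
  r↔{j,t}
  t↔{j,n,r,w}
  w↔{t}

N(r) = ["j", "t"]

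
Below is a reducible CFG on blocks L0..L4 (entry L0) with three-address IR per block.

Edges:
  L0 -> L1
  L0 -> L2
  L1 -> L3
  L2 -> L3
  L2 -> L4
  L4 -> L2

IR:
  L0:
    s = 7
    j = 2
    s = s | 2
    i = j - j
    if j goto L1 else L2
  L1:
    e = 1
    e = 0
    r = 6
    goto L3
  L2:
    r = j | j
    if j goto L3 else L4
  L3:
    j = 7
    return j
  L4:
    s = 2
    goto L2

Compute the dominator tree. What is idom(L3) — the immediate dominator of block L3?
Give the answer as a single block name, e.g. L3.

idom tree: L1←L0 L2←L0 L3←L0 L4←L2
Dom∩ at merges:
  L2: preds {L0,L4}: {L0} ∩ {L0,L2,L4} = {L0}; idom=L0
  L3: preds {L1,L2}: {L0,L1} ∩ {L0,L2} = {L0}; idom=L0

idom(L3) = L0

Answer: L0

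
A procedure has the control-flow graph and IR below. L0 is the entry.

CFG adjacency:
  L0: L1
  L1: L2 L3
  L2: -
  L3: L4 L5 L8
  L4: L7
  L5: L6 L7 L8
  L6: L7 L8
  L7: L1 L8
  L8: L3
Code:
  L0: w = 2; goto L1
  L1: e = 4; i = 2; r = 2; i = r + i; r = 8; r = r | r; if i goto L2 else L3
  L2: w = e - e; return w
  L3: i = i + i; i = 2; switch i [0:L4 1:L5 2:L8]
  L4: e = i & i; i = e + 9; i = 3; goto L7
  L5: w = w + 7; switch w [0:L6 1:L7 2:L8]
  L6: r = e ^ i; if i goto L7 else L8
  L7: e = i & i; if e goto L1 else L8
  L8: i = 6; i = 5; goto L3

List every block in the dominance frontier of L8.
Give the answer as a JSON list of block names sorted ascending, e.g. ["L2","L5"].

idom tree: L1←L0 L2←L1 L3←L1 L4←L3 L5←L3 L6←L5 L7←L3 L8←L3
Dom∩ at merges:
  L1: preds {L0,L7}: {L0} ∩ {L0,L1,L3,L7} = {L0}; idom=L0
  L3: preds {L1,L8}: {L0,L1} ∩ {L0,L1,L3,L8} = {L0,L1}; idom=L1
  L7: preds {L4,L5,L6}: {L0,L1,L3,L4} ∩ {L0,L1,L3,L5} ∩ {L0,L1,L3,L5,L6} = {L0,L1,L3}; idom=L3
  L8: preds {L3,L5,L6,L7}: {L0,L1,L3} ∩ {L0,L1,L3,L5} ∩ {L0,L1,L3,L5,L6} ∩ {L0,L1,L3,L7} = {L0,L1,L3}; idom=L3

DF derivation:
  L1←L0: walk · to L0
  L1←L7: walk L7→L3→L1 to L0
  L3←L1: walk · to L1
  L3←L8: walk L8→L3 to L1
  L7←L4: walk L4 to L3
  L7←L5: walk L5 to L3
  L7←L6: walk L6→L5 to L3
  L8←L3: walk · to L3
  L8←L5: walk L5 to L3
  L8←L6: walk L6→L5 to L3
  L8←L7: walk L7 to L3
  L0 → ∅
  L1 → {L1}
  L2 → ∅
  L3 → {L1,L3}
  L4 → {L7}
  L5 → {L7,L8}
  L6 → {L7,L8}
  L7 → {L1,L8}
  L8 → {L3}

DF(L8) = ["L3"]

Answer: ["L3"]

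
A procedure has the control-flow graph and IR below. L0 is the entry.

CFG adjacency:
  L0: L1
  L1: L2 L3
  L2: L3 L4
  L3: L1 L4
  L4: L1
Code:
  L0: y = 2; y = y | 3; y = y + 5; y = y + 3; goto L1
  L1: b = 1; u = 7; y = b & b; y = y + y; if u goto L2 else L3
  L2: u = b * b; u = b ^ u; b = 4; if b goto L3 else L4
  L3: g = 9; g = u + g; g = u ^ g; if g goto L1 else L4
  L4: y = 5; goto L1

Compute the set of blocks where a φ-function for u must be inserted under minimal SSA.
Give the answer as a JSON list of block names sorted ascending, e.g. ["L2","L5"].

Answer: ["L1", "L3", "L4"]

Analysis:
idom tree: L1←L0 L2←L1 L3←L1 L4←L1
Dom∩ at merges:
  L1: preds {L0,L3,L4}: {L0} ∩ {L0,L1,L3} ∩ {L0,L1,L4} = {L0}; idom=L0
  L3: preds {L1,L2}: {L0,L1} ∩ {L0,L1,L2} = {L0,L1}; idom=L1
  L4: preds {L2,L3}: {L0,L1,L2} ∩ {L0,L1,L3} = {L0,L1}; idom=L1

Frontier:
  join L1 pred L0: · stop@L0
  join L1 pred L3: L3→L1 stop@L0
  join L1 pred L4: L4→L1 stop@L0
  join L3 pred L1: · stop@L1
  join L3 pred L2: L2 stop@L1
  join L4 pred L2: L2 stop@L1
  join L4 pred L3: L3 stop@L1
  L0 → ∅
  L1 → {L1}
  L2 → {L3,L4}
  L3 → {L1,L4}
  L4 → {L1}

φ for u: defs {L1,L2}
  DF⁺ = {L1,L3,L4}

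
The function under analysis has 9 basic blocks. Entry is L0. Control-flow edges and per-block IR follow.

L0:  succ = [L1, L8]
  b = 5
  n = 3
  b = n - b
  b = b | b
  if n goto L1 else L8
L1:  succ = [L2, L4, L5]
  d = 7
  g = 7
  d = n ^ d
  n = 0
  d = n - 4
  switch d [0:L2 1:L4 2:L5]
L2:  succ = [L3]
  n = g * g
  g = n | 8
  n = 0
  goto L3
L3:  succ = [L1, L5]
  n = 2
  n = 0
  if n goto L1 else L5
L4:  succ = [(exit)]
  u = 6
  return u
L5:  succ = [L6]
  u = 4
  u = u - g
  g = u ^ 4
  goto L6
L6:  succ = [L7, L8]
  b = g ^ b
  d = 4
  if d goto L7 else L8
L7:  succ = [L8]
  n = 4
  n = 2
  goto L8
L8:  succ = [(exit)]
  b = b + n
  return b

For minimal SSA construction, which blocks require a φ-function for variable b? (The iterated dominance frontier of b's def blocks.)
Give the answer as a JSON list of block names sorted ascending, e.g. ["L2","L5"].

Answer: ["L8"]

Derivation:
idom tree: L1←L0 L2←L1 L3←L2 L4←L1 L5←L1 L6←L5 L7←L6 L8←L0
Dom at joins:
  L1: preds {L0,L3}: {L0} ∩ {L0,L1,L2,L3} = {L0}; idom=L0
  L5: preds {L1,L3}: {L0,L1} ∩ {L0,L1,L2,L3} = {L0,L1}; idom=L1
  L8: preds {L0,L6,L7}: {L0} ∩ {L0,L1,L5,L6} ∩ {L0,L1,L5,L6,L7} = {L0}; idom=L0

Frontier:
  join L1 pred L0: · stop@L0
  join L1 pred L3: L3→L2→L1 stop@L0
  join L5 pred L1: · stop@L1
  join L5 pred L3: L3→L2 stop@L1
  join L8 pred L0: · stop@L0
  join L8 pred L6: L6→L5→L1 stop@L0
  join L8 pred L7: L7→L6→L5→L1 stop@L0
  DF(L0)=∅
  DF(L1)={L1,L8}
  DF(L2)={L1,L5}
  DF(L3)={L1,L5}
  DF(L4)=∅
  DF(L5)={L8}
  DF(L6)={L8}
  DF(L7)={L8}
  DF(L8)=∅

φ for b: defs {L0,L6,L8}
  DF⁺ = {L8}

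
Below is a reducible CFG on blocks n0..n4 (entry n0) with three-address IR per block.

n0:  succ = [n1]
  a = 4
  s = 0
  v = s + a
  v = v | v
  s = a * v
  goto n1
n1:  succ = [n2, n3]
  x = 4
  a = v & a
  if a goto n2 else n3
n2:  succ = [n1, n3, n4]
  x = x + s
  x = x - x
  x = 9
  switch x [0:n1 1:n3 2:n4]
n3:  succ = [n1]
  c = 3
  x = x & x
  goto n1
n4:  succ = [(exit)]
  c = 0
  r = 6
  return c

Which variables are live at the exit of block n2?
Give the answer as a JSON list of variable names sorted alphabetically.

def/use:
  n0: def={a,s,v} ue=∅
  n1: def={a,x} ue={a,v}
  n2: def={x} ue={s,x}
  n3: def={c,x} ue={x}
  n4: def={c,r} ue=∅

Live sets:
  n0 li=∅ lo={a,s,v}
  n1 li={a,s,v} lo={a,s,v,x}
  n2 li={a,s,v,x} lo={a,s,v,x}
  n3 li={a,s,v,x} lo={a,s,v}
  n4 li=∅ lo=∅

live-out(n2) = ["a", "s", "v", "x"]

Answer: ["a", "s", "v", "x"]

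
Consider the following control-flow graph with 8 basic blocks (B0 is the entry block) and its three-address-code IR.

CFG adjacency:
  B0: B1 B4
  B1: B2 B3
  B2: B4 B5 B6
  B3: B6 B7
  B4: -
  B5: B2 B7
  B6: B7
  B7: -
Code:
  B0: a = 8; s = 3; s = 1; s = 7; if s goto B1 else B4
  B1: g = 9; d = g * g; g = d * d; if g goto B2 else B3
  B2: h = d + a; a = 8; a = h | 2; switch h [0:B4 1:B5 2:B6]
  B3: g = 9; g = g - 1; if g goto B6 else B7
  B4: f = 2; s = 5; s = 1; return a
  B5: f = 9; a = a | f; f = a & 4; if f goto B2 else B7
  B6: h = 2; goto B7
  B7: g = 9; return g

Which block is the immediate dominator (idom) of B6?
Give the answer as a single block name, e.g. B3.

idom tree: B1←B0 B2←B1 B3←B1 B4←B0 B5←B2 B6←B1 B7←B1
Dom at joins:
  B2: preds {B1,B5}: {B0,B1} ∩ {B0,B1,B2,B5} = {B0,B1}; idom=B1
  B4: preds {B0,B2}: {B0} ∩ {B0,B1,B2} = {B0}; idom=B0
  B6: preds {B2,B3}: {B0,B1,B2} ∩ {B0,B1,B3} = {B0,B1}; idom=B1
  B7: preds {B3,B5,B6}: {B0,B1,B3} ∩ {B0,B1,B2,B5} ∩ {B0,B1,B6} = {B0,B1}; idom=B1

idom(B6) = B1

Answer: B1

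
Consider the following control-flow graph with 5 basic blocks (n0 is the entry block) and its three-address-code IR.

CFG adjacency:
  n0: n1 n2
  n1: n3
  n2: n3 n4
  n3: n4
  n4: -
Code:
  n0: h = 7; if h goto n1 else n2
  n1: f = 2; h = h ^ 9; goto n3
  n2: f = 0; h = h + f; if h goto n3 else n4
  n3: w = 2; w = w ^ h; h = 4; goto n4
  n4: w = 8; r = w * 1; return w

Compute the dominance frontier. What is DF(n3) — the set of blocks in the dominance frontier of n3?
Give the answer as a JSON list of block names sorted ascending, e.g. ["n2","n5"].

Answer: ["n4"]

Derivation:
idom tree: n1←n0 n2←n0 n3←n0 n4←n0
Dom at joins:
  n3: preds {n1,n2}: {n0,n1} ∩ {n0,n2} = {n0}; idom=n0
  n4: preds {n2,n3}: {n0,n2} ∩ {n0,n3} = {n0}; idom=n0

DF derivation:
  join n3 pred n1: n1 stop@n0
  join n3 pred n2: n2 stop@n0
  join n4 pred n2: n2 stop@n0
  join n4 pred n3: n3 stop@n0
  n0 → ∅
  n1 → {n3}
  n2 → {n3,n4}
  n3 → {n4}
  n4 → ∅

DF(n3) = ["n4"]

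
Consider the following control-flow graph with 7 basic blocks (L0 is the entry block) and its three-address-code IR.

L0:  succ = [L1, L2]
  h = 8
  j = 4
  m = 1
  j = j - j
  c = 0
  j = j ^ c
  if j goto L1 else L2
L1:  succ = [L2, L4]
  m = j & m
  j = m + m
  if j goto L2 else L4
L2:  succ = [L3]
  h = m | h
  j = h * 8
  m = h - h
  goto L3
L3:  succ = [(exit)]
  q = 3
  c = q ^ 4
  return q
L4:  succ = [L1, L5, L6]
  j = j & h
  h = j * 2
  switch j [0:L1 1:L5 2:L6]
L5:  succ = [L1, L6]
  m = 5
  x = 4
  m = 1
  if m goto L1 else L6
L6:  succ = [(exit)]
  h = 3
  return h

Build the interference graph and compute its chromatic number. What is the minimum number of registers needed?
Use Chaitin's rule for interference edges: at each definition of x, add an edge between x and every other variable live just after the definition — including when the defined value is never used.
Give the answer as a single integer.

Per-block:
  L0 def {c,h,j,m} use ∅
  L1 def {j,m} use {j,m}
  L2 def {h,j,m} use {h,m}
  L3 def {c,q} use ∅
  L4 def {h,j} use {h,j}
  L5 def {m,x} use ∅
  L6 def {h} use ∅

Liveness:
  L0 li=∅ lo={h,j,m}
  L1 li={h,j,m} lo={h,j,m}
  L2 li={h,m} lo=∅
  L3 li=∅ lo=∅
  L4 li={h,j,m} lo={h,j,m}
  L5 li={h,j} lo={h,j,m}
  L6 li=∅ lo=∅

Conflict graph:
  c↔{h,j,m,q}
  h↔{c,j,m,x}
  j↔{c,h,m,x}
  m↔{c,h,j}
  q↔{c}
  x↔{h,j}

Colouring:
  {c,h,j,m} pairwise interfere (4-clique) ⇒ χ ≥ 4
  assign c→R0 h→R1 j→R2 m→R3 q→R1 x→R0 — no edge inside a register ⇒ χ ≤ 4
  χ = 4

Answer: 4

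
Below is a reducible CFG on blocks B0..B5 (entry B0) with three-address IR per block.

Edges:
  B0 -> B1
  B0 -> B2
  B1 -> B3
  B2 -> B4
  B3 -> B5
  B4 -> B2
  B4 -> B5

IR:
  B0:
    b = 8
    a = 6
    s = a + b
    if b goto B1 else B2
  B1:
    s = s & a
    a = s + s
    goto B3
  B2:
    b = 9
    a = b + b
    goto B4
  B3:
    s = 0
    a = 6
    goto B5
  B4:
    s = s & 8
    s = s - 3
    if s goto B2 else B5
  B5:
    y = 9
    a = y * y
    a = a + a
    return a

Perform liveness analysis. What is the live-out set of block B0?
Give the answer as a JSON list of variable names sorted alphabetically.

Answer: ["a", "s"]

Working:
def/use:
  B0: def={a,b,s} ue=∅
  B1: def={a,s} ue={a,s}
  B2: def={a,b} ue=∅
  B3: def={a,s} ue=∅
  B4: def={s} ue={s}
  B5: def={a,y} ue=∅

Backward fixpoint:
  live B0: ∅→{a,s}
  live B1: {a,s}→∅
  live B2: {s}→{s}
  live B3: ∅→∅
  live B4: {s}→{s}
  live B5: ∅→∅

live-out(B0) = ["a", "s"]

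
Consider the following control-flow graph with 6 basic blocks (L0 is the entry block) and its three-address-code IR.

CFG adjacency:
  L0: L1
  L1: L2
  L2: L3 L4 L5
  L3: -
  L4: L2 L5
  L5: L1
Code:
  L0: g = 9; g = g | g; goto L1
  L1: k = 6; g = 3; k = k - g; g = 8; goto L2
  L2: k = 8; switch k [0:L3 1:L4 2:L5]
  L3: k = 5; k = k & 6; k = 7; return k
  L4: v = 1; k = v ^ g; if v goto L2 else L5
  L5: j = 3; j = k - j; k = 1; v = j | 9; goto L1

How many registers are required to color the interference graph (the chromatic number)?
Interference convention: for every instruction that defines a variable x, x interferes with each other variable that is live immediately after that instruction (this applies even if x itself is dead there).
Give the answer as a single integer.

Block summaries:
  L0 def {g} use ∅
  L1 def {g,k} use ∅
  L2 def {k} use ∅
  L3 def {k} use ∅
  L4 def {k,v} use {g}
  L5 def {j,k,v} use {k}

Live sets:
  live L0: ∅→∅
  live L1: ∅→{g}
  live L2: {g}→{g,k}
  live L3: ∅→∅
  live L4: {g}→{g,k}
  live L5: {k}→∅

Interfere edges:
  g↔{k,v}
  j↔{k}
  k↔{g,j,v}
  v↔{g,k}

Chromatic number:
  clique {g,k,v} ⇒ need ≥ 3
  assign g→r1 j→r1 k→r0 v→r2 — no edge inside a register ⇒ χ ≤ 3
  χ = 3

Answer: 3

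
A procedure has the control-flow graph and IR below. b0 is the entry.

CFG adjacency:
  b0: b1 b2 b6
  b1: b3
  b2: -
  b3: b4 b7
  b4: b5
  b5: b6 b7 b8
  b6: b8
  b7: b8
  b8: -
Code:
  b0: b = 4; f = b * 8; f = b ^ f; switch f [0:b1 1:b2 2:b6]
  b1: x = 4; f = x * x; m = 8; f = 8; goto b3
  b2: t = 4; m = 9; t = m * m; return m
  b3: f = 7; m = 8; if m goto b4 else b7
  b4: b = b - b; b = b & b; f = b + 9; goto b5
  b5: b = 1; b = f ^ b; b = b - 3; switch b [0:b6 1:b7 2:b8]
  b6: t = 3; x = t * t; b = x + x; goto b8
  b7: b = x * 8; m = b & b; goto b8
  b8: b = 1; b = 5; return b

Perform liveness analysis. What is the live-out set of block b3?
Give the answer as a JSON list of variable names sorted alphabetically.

Answer: ["b", "x"]

Working:
Per-block:
  b0: def={b,f} ue=∅
  b1: def={f,m,x} ue=∅
  b2: def={m,t} ue=∅
  b3: def={f,m} ue=∅
  b4: def={b,f} ue={b}
  b5: def={b} ue={f}
  b6: def={b,t,x} ue=∅
  b7: def={b,m} ue={x}
  b8: def={b} ue=∅

Backward fixpoint:
  b0 li=∅ lo={b}
  b1 li={b} lo={b,x}
  b2 li=∅ lo=∅
  b3 li={b,x} lo={b,x}
  b4 li={b,x} lo={f,x}
  b5 li={f,x} lo={x}
  b6 li=∅ lo=∅
  b7 li={x} lo=∅
  b8 li=∅ lo=∅

live-out(b3) = ["b", "x"]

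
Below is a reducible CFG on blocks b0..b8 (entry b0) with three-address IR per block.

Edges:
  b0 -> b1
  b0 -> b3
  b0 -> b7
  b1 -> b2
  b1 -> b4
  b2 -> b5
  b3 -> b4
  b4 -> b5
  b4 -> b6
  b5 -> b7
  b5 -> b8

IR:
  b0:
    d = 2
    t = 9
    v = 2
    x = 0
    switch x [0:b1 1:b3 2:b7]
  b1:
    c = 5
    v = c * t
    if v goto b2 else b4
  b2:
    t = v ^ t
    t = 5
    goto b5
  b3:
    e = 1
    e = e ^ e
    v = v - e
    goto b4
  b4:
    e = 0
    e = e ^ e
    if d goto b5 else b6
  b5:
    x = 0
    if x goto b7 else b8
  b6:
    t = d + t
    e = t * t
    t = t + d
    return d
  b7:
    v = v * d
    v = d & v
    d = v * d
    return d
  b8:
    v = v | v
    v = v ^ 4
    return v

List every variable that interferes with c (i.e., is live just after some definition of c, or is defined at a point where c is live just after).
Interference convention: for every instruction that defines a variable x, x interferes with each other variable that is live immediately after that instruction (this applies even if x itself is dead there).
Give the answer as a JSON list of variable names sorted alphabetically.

Answer: ["d", "t"]

Analysis:
Per-block:
  b0 def {d,t,v,x} use ∅
  b1 def {c,v} use {t}
  b2 def {t} use {t,v}
  b3 def {e,v} use {v}
  b4 def {e} use {d}
  b5 def {x} use ∅
  b6 def {e,t} use {d,t}
  b7 def {d,v} use {d,v}
  b8 def {v} use {v}

Backward fixpoint:
  live b0: ∅→{d,t,v}
  live b1: {d,t}→{d,t,v}
  live b2: {d,t,v}→{d,v}
  live b3: {d,t,v}→{d,t,v}
  live b4: {d,t,v}→{d,t,v}
  live b5: {d,v}→{d,v}
  live b6: {d,t}→∅
  live b7: {d,v}→∅
  live b8: {v}→∅

Interference:
  c — {d,t}
  d — {c,e,t,v,x}
  e — {d,t,v}
  t — {c,d,e,v,x}
  v — {d,e,t,x}
  x — {d,t,v}

N(c) = ["d", "t"]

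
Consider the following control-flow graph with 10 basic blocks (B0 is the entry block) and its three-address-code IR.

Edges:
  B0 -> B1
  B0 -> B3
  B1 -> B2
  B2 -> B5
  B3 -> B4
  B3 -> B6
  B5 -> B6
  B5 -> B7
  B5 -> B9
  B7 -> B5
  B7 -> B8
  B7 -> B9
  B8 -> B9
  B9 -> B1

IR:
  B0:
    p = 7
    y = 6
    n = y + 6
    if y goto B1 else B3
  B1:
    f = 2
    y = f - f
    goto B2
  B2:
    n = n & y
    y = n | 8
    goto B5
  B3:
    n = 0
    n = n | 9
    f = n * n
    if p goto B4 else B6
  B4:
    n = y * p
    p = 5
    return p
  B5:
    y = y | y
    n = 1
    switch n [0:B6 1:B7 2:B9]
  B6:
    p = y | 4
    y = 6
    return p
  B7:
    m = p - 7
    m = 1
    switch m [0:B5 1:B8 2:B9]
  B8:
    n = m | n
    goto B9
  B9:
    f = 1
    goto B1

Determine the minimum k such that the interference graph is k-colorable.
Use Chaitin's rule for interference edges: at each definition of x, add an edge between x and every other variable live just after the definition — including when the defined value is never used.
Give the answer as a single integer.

Per-block:
  B0: def={n,p,y} ue=∅
  B1: def={f,y} ue=∅
  B2: def={n,y} ue={n,y}
  B3: def={f,n} ue={p}
  B4: def={n,p} ue={p,y}
  B5: def={n,y} ue={y}
  B6: def={p,y} ue={y}
  B7: def={m} ue={p}
  B8: def={n} ue={m,n}
  B9: def={f} ue=∅

Backward fixpoint:
  B0 li=∅ lo={n,p,y}
  B1 li={n,p} lo={n,p,y}
  B2 li={n,p,y} lo={p,y}
  B3 li={p,y} lo={p,y}
  B4 li={p,y} lo=∅
  B5 li={p,y} lo={n,p,y}
  B6 li={y} lo=∅
  B7 li={n,p,y} lo={m,n,p,y}
  B8 li={m,n,p} lo={n,p}
  B9 li={n,p} lo={n,p}

Interference:
  f: {n,p,y}
  m: {n,p,y}
  n: {f,m,p,y}
  p: {f,m,n,y}
  y: {f,m,n,p}

Registers:
  clique {f,n,p,y} ⇒ need ≥ 4
  assign f→R3 m→R3 n→R0 p→R1 y→R2 — no edge inside a register ⇒ χ ≤ 4
  χ = 4

Answer: 4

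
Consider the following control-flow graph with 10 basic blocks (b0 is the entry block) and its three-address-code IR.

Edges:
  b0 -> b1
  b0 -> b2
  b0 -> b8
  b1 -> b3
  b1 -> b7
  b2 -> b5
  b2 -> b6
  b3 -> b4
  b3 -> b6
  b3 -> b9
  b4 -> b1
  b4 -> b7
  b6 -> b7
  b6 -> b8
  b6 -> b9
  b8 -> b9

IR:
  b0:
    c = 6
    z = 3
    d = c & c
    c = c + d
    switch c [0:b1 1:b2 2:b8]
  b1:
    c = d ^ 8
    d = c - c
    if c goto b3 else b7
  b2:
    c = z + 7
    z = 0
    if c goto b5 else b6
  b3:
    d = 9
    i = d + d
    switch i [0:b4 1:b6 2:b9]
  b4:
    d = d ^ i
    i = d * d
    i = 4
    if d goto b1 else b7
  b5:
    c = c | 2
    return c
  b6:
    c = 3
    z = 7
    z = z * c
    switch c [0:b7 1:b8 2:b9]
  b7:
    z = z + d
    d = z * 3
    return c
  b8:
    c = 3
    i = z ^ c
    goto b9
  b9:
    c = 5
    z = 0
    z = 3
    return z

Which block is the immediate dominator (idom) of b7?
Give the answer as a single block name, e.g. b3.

Answer: b0

Analysis:
idom tree: b1←b0 b2←b0 b3←b1 b4←b3 b5←b2 b6←b0 b7←b0 b8←b0 b9←b0
Dom∩ at merges:
  b1: preds {b0,b4}: {b0} ∩ {b0,b1,b3,b4} = {b0}; idom=b0
  b6: preds {b2,b3}: {b0,b2} ∩ {b0,b1,b3} = {b0}; idom=b0
  b7: preds {b1,b4,b6}: {b0,b1} ∩ {b0,b1,b3,b4} ∩ {b0,b6} = {b0}; idom=b0
  b8: preds {b0,b6}: {b0} ∩ {b0,b6} = {b0}; idom=b0
  b9: preds {b3,b6,b8}: {b0,b1,b3} ∩ {b0,b6} ∩ {b0,b8} = {b0}; idom=b0

idom(b7) = b0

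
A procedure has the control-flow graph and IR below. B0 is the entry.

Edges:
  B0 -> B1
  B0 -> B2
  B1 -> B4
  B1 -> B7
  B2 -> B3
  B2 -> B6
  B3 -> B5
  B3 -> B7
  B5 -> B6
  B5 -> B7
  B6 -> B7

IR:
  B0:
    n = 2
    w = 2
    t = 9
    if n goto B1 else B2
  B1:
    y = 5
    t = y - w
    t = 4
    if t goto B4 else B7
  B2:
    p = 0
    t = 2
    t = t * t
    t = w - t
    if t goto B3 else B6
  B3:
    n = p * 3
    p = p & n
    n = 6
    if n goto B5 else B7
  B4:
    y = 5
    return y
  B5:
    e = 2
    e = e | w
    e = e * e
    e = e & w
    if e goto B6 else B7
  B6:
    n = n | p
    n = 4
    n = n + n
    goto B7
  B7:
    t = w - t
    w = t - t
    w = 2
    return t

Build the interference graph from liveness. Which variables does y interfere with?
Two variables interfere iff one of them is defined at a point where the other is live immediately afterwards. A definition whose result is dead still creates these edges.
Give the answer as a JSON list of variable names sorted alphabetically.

Answer: ["w"]

Derivation:
def/use:
  B0: def={n,t,w} ue=∅
  B1: def={t,y} ue={w}
  B2: def={p,t} ue={w}
  B3: def={n,p} ue={p}
  B4: def={y} ue=∅
  B5: def={e} ue={w}
  B6: def={n} ue={n,p}
  B7: def={t,w} ue={t,w}

Live sets:
  B0: in=∅ out={n,w}
  B1: in={w} out={t,w}
  B2: in={n,w} out={n,p,t,w}
  B3: in={p,t,w} out={n,p,t,w}
  B4: in=∅ out=∅
  B5: in={n,p,t,w} out={n,p,t,w}
  B6: in={n,p,t,w} out={t,w}
  B7: in={t,w} out=∅

Interference:
  e: {n,p,t,w}
  n: {e,p,t,w}
  p: {e,n,t,w}
  t: {e,n,p,w}
  w: {e,n,p,t,y}
  y: {w}

N(y) = ["w"]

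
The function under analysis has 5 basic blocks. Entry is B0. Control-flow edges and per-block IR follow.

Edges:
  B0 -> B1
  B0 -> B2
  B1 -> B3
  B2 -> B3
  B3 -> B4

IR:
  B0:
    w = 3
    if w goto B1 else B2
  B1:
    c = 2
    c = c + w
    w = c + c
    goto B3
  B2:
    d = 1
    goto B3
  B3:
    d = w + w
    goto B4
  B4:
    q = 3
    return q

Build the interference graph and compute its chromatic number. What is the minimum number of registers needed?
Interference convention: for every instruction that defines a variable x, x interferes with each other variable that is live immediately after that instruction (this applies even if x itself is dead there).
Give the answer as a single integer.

Answer: 2

Derivation:
Block summaries:
  B0: def={w} ue=∅
  B1: def={c,w} ue={w}
  B2: def={d} ue=∅
  B3: def={d} ue={w}
  B4: def={q} ue=∅

Liveness:
  B0: in=∅ out={w}
  B1: in={w} out={w}
  B2: in={w} out={w}
  B3: in={w} out=∅
  B4: in=∅ out=∅

Conflict graph:
  c — {w}
  d — {w}
  q — ∅
  w — {c,d}

Colouring:
  lower bound: {c,w} mutually conflict ⇒ χ ≥ 2
  2-colouring: r0={q,w}  r1={c,d}
  χ = 2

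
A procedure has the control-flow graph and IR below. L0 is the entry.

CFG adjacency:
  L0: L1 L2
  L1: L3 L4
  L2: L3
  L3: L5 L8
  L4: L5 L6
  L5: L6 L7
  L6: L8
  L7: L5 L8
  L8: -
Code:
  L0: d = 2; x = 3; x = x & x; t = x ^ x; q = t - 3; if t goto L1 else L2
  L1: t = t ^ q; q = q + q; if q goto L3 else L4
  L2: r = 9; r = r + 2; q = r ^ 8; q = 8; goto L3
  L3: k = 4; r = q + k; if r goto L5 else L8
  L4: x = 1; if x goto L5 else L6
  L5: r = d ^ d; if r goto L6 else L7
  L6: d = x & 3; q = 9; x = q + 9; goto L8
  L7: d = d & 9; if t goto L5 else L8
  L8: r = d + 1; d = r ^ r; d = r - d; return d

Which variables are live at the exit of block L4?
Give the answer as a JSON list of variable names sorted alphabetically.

Answer: ["d", "t", "x"]

Analysis:
Block summaries:
  L0: def={d,q,t,x} ue=∅
  L1: def={q,t} ue={q,t}
  L2: def={q,r} ue=∅
  L3: def={k,r} ue={q}
  L4: def={x} ue=∅
  L5: def={r} ue={d}
  L6: def={d,q,x} ue={x}
  L7: def={d} ue={d,t}
  L8: def={d,r} ue={d}

Live sets:
  live L0: ∅→{d,q,t,x}
  live L1: {d,q,t,x}→{d,q,t,x}
  live L2: {d,t,x}→{d,q,t,x}
  live L3: {d,q,t,x}→{d,t,x}
  live L4: {d,t}→{d,t,x}
  live L5: {d,t,x}→{d,t,x}
  live L6: {x}→{d}
  live L7: {d,t,x}→{d,t,x}
  live L8: {d}→∅

live-out(L4) = ["d", "t", "x"]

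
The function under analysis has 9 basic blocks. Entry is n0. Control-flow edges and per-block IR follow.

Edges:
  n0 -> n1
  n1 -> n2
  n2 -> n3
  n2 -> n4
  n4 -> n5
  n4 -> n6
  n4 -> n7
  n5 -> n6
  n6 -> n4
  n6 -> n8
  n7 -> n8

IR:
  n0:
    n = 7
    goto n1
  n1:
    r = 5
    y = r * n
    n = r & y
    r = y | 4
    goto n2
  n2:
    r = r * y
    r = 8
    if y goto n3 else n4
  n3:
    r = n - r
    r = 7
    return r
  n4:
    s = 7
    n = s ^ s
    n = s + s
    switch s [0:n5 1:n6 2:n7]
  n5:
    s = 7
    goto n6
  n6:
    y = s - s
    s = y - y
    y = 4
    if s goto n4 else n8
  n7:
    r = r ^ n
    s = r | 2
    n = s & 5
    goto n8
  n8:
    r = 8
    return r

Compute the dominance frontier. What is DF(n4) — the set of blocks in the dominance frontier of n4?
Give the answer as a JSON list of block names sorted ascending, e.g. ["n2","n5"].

Answer: ["n4"]

Analysis:
idom tree: n1←n0 n2←n1 n3←n2 n4←n2 n5←n4 n6←n4 n7←n4 n8←n4
Join-block Dom:
  n4: preds {n2,n6}: {n0,n1,n2} ∩ {n0,n1,n2,n4,n6} = {n0,n1,n2}; idom=n2
  n6: preds {n4,n5}: {n0,n1,n2,n4} ∩ {n0,n1,n2,n4,n5} = {n0,n1,n2,n4}; idom=n4
  n8: preds {n6,n7}: {n0,n1,n2,n4,n6} ∩ {n0,n1,n2,n4,n7} = {n0,n1,n2,n4}; idom=n4

DF derivation:
  n4←n2: walk · to n2
  n4←n6: walk n6→n4 to n2
  n6←n4: walk · to n4
  n6←n5: walk n5 to n4
  n8←n6: walk n6 to n4
  n8←n7: walk n7 to n4
  DF(n0)=∅
  DF(n1)=∅
  DF(n2)=∅
  DF(n3)=∅
  DF(n4)={n4}
  DF(n5)={n6}
  DF(n6)={n4,n8}
  DF(n7)={n8}
  DF(n8)=∅

DF(n4) = ["n4"]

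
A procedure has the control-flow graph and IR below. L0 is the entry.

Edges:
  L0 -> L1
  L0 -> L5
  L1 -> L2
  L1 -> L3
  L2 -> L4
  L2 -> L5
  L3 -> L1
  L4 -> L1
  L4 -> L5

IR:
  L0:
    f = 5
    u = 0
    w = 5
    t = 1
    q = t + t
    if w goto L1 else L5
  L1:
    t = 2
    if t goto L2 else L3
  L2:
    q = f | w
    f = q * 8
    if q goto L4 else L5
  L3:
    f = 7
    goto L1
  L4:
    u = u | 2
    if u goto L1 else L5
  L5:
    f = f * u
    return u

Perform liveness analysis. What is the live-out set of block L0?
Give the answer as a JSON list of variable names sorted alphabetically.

Answer: ["f", "u", "w"]

Derivation:
Per-block:
  L0: def={f,q,t,u,w} ue=∅
  L1: def={t} ue=∅
  L2: def={f,q} ue={f,w}
  L3: def={f} ue=∅
  L4: def={u} ue={u}
  L5: def={f} ue={f,u}

Backward fixpoint:
  L0: in=∅ out={f,u,w}
  L1: in={f,u,w} out={f,u,w}
  L2: in={f,u,w} out={f,u,w}
  L3: in={u,w} out={f,u,w}
  L4: in={f,u,w} out={f,u,w}
  L5: in={f,u} out=∅

live-out(L0) = ["f", "u", "w"]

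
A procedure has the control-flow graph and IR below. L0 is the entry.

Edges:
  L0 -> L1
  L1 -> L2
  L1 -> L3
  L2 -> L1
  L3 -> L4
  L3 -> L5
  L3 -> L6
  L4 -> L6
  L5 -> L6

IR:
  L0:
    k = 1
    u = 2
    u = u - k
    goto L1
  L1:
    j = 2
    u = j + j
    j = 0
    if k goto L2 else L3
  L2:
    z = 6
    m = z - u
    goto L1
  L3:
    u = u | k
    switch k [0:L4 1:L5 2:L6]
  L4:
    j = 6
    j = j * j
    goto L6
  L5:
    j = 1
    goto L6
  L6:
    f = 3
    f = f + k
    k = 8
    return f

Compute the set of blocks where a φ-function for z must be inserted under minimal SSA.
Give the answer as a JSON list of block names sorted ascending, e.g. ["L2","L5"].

idom tree: L1←L0 L2←L1 L3←L1 L4←L3 L5←L3 L6←L3
Dom at joins:
  L1: preds {L0,L2}: {L0} ∩ {L0,L1,L2} = {L0}; idom=L0
  L6: preds {L3,L4,L5}: {L0,L1,L3} ∩ {L0,L1,L3,L4} ∩ {L0,L1,L3,L5} = {L0,L1,L3}; idom=L3

Frontier:
  join L1 pred L0: · stop@L0
  join L1 pred L2: L2→L1 stop@L0
  join L6 pred L3: · stop@L3
  join L6 pred L4: L4 stop@L3
  join L6 pred L5: L5 stop@L3
  L0 → ∅
  L1 → {L1}
  L2 → {L1}
  L3 → ∅
  L4 → {L6}
  L5 → {L6}
  L6 → ∅

φ for z: defs {L2}
  DF⁺ = {L1}

Answer: ["L1"]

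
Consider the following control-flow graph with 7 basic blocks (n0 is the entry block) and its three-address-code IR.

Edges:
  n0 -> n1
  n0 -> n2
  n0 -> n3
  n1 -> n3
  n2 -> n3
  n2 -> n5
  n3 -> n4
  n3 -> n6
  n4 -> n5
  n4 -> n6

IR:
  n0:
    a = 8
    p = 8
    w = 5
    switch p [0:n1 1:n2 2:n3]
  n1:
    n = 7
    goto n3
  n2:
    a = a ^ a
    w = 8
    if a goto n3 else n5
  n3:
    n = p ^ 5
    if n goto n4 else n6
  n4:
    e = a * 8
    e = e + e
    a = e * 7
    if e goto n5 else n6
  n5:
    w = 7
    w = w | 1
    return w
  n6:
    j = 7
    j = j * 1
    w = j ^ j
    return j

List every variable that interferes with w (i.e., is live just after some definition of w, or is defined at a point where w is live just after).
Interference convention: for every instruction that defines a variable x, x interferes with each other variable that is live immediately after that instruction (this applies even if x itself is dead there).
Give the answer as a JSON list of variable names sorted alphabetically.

Per-block:
  n0: {a,p,w} / ∅
  n1: {n} / ∅
  n2: {a,w} / {a}
  n3: {n} / {p}
  n4: {a,e} / {a}
  n5: {w} / ∅
  n6: {j,w} / ∅

Backward fixpoint:
  live n0: ∅→{a,p}
  live n1: {a,p}→{a,p}
  live n2: {a,p}→{a,p}
  live n3: {a,p}→{a}
  live n4: {a}→∅
  live n5: ∅→∅
  live n6: ∅→∅

Conflict graph:
  a — {e,n,p,w}
  e — {a}
  j — {w}
  n — {a,p}
  p — {a,n,w}
  w — {a,j,p}

N(w) = ["a", "j", "p"]

Answer: ["a", "j", "p"]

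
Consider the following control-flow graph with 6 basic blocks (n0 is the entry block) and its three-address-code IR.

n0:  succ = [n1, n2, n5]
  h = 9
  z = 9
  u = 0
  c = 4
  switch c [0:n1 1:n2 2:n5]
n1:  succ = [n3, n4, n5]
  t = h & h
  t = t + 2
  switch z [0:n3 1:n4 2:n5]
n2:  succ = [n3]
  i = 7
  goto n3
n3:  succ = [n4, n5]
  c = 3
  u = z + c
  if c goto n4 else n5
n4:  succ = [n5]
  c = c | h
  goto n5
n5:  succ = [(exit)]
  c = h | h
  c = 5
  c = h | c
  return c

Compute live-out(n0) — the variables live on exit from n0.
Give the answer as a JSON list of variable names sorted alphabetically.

def/use:
  n0: def={c,h,u,z} ue=∅
  n1: def={t} ue={h,z}
  n2: def={i} ue=∅
  n3: def={c,u} ue={z}
  n4: def={c} ue={c,h}
  n5: def={c} ue={h}

Liveness:
  n0: in=∅ out={c,h,z}
  n1: in={c,h,z} out={c,h,z}
  n2: in={h,z} out={h,z}
  n3: in={h,z} out={c,h}
  n4: in={c,h} out={h}
  n5: in={h} out=∅

live-out(n0) = ["c", "h", "z"]

Answer: ["c", "h", "z"]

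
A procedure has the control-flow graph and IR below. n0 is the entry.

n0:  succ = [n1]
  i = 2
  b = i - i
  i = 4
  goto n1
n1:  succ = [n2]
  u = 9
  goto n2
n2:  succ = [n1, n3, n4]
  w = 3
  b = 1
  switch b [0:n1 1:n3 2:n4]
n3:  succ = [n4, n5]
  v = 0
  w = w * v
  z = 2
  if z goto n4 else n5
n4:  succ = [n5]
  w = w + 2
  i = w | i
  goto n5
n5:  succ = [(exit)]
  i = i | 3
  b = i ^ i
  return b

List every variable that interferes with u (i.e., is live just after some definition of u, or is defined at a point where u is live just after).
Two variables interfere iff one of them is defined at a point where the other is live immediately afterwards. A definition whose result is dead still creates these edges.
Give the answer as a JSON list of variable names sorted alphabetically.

def/use:
  n0: def={b,i} ue=∅
  n1: def={u} ue=∅
  n2: def={b,w} ue=∅
  n3: def={v,w,z} ue={w}
  n4: def={i,w} ue={i,w}
  n5: def={b,i} ue={i}

Backward fixpoint:
  n0: in=∅ out={i}
  n1: in={i} out={i}
  n2: in={i} out={i,w}
  n3: in={i,w} out={i,w}
  n4: in={i,w} out={i}
  n5: in={i} out=∅

Interfere edges:
  b: {i,w}
  i: {b,u,v,w,z}
  u: {i}
  v: {i,w}
  w: {b,i,v,z}
  z: {i,w}

N(u) = ["i"]

Answer: ["i"]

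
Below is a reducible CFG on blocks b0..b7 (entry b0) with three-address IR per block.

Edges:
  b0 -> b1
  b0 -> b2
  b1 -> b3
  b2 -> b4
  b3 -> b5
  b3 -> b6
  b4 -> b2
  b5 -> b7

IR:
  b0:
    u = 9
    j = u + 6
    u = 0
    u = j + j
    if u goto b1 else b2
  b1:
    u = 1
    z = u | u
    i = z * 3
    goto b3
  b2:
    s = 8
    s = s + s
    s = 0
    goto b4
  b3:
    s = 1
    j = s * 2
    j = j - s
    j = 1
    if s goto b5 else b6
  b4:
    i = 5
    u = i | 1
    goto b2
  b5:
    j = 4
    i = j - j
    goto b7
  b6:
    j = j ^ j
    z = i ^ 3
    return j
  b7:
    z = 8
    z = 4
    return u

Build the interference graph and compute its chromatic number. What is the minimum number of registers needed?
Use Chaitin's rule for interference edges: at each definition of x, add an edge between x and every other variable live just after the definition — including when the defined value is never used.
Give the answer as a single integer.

Answer: 4

Analysis:
Per-block:
  b0: def={j,u} ue=∅
  b1: def={i,u,z} ue=∅
  b2: def={s} ue=∅
  b3: def={j,s} ue=∅
  b4: def={i,u} ue=∅
  b5: def={i,j} ue=∅
  b6: def={j,z} ue={i,j}
  b7: def={z} ue={u}

Backward fixpoint:
  b0 li=∅ lo=∅
  b1 li=∅ lo={i,u}
  b2 li=∅ lo=∅
  b3 li={i,u} lo={i,j,u}
  b4 li=∅ lo=∅
  b5 li={u} lo={u}
  b6 li={i,j} lo=∅
  b7 li={u} lo=∅

Interfere edges:
  i↔{j,s,u}
  j↔{i,s,u,z}
  s↔{i,j,u}
  u↔{i,j,s,z}
  z↔{j,u}

Colouring:
  lower bound: {i,j,s,u} mutually conflict ⇒ χ ≥ 4
  4-colouring: c0={j}  c1={u}  c2={i,z}  c3={s}
  χ = 4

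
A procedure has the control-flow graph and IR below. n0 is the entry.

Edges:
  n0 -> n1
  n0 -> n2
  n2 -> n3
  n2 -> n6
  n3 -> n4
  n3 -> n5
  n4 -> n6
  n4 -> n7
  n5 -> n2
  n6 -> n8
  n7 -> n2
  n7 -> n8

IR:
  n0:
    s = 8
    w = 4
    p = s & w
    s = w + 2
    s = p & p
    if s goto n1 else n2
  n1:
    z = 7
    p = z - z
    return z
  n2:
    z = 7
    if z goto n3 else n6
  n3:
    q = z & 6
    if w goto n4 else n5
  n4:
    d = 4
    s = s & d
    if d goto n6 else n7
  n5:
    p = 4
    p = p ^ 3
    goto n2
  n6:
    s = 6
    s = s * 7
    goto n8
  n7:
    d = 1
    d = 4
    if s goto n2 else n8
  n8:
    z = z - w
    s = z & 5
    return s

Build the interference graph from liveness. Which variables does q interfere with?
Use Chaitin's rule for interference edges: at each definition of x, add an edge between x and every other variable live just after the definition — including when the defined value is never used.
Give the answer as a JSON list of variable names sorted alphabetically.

Per-block:
  n0: def={p,s,w} ue=∅
  n1: def={p,z} ue=∅
  n2: def={z} ue=∅
  n3: def={q} ue={w,z}
  n4: def={d,s} ue={s}
  n5: def={p} ue=∅
  n6: def={s} ue=∅
  n7: def={d} ue={s}
  n8: def={s,z} ue={w,z}

Live sets:
  n0 li=∅ lo={s,w}
  n1 li=∅ lo=∅
  n2 li={s,w} lo={s,w,z}
  n3 li={s,w,z} lo={s,w,z}
  n4 li={s,w,z} lo={s,w,z}
  n5 li={s,w} lo={s,w}
  n6 li={w,z} lo={w,z}
  n7 li={s,w,z} lo={s,w,z}
  n8 li={w,z} lo=∅

Interference:
  d↔{s,w,z}
  p↔{s,w,z}
  q↔{s,w,z}
  s↔{d,p,q,w,z}
  w↔{d,p,q,s,z}
  z↔{d,p,q,s,w}

N(q) = ["s", "w", "z"]

Answer: ["s", "w", "z"]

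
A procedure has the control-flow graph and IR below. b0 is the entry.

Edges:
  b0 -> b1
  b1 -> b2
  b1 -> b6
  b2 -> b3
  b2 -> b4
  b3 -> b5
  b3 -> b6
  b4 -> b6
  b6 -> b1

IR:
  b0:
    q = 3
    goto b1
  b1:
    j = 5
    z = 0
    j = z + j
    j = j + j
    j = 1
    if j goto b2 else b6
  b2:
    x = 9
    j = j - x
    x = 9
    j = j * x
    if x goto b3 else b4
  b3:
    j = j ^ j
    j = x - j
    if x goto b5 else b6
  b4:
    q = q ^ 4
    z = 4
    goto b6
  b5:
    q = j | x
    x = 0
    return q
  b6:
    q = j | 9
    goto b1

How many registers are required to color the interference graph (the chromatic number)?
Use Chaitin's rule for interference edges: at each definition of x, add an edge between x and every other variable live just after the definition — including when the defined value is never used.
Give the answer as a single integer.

Answer: 3

Analysis:
Block summaries:
  b0: def={q} ue=∅
  b1: def={j,z} ue=∅
  b2: def={j,x} ue={j}
  b3: def={j} ue={j,x}
  b4: def={q,z} ue={q}
  b5: def={q,x} ue={j,x}
  b6: def={q} ue={j}

Liveness:
  live b0: ∅→{q}
  live b1: {q}→{j,q}
  live b2: {j,q}→{j,q,x}
  live b3: {j,x}→{j,x}
  live b4: {j,q}→{j}
  live b5: {j,x}→∅
  live b6: {j}→{q}

Interference:
  j — {q,x,z}
  q — {j,x,z}
  x — {j,q}
  z — {j,q}

Colouring:
  {j,q,x} pairwise interfere (3-clique) ⇒ χ ≥ 3
  assign j→c0 q→c1 x→c2 z→c2 — no edge inside a register ⇒ χ ≤ 3
  χ = 3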